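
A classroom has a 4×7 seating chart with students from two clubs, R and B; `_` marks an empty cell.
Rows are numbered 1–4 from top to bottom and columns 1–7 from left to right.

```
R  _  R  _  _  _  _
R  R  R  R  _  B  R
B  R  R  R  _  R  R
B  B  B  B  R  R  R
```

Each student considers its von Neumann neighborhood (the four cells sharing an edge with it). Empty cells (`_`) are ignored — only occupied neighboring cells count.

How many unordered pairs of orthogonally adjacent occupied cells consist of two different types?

Scan each occupied cell's neighbors to the right and below so each pair is counted once.
From row 1: 0 unlike of 2 pairs (running 0/2).
From row 2: 3 unlike of 10 pairs (running 3/12).
From row 3: 4 unlike of 10 pairs (running 7/22).
From row 4: 1 unlike of 6 pairs (running 8/28).
Total adjacent occupied pairs: 28; unlike-type pairs: 8.

8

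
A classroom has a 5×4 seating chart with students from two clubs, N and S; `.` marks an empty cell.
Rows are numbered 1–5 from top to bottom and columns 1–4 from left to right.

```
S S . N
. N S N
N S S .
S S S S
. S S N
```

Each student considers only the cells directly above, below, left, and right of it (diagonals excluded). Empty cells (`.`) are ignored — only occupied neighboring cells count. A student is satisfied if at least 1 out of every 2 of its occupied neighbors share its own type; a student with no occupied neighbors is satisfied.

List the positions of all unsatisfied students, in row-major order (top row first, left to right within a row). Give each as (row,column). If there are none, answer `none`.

(1,1)S 1/1 satisfied
(1,2)S 1/2 satisfied
(1,4)N 1/1 satisfied
(2,2)N 0/3 not
(2,3)S 1/3 not
(2,4)N 1/2 satisfied
(3,1)N 0/2 not
(3,2)S 2/4 satisfied
(3,3)S 3/3 satisfied
(4,1)S 1/2 satisfied
(4,2)S 4/4 satisfied
(4,3)S 4/4 satisfied
(4,4)S 1/2 satisfied
(5,2)S 2/2 satisfied
(5,3)S 2/3 satisfied
(5,4)N 0/2 not

(2,2), (2,3), (3,1), (5,4)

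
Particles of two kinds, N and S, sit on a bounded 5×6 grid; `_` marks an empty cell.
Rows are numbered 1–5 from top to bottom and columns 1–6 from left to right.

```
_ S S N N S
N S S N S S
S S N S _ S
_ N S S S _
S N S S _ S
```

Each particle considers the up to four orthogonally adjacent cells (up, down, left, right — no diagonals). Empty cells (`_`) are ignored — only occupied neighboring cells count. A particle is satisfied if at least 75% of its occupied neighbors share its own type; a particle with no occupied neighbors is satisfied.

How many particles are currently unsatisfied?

(1,2)S 2/2 ✓
(1,3)S 2/3 ✗
(1,4)N 2/3 ✗
(1,5)N 1/3 ✗
(1,6)S 1/2 ✗
(2,1)N 0/2 ✗
(2,2)S 3/4 ✓
(2,3)S 2/4 ✗
(2,4)N 1/4 ✗
(2,5)S 1/3 ✗
(2,6)S 3/3 ✓
(3,1)S 1/2 ✗
(3,2)S 2/4 ✗
(3,3)N 0/4 ✗
(3,4)S 1/3 ✗
(3,6)S 1/1 ✓
(4,2)N 1/3 ✗
(4,3)S 2/4 ✗
(4,4)S 4/4 ✓
(4,5)S 1/1 ✓
(5,1)S 0/1 ✗
(5,2)N 1/3 ✗
(5,3)S 2/3 ✗
(5,4)S 2/2 ✓
(5,6)S 0/0 ✓
Unsatisfied: (1,3), (1,4), (1,5), (1,6), (2,1), (2,3), (2,4), (2,5), (3,1), (3,2), (3,3), (3,4), (4,2), (4,3), (5,1), (5,2), (5,3) — 17 in total.

17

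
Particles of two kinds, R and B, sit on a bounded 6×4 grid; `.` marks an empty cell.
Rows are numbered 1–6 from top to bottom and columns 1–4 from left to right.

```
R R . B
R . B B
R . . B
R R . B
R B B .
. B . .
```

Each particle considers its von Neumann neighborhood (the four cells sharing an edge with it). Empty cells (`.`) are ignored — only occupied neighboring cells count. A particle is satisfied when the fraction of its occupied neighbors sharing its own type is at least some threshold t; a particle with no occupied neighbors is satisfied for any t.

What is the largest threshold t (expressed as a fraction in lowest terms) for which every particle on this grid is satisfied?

1/2

Row 1: (1,1)R 2/2 · (1,2)R 1/1 · (1,4)B 1/1
Row 2: (2,1)R 2/2 · (2,3)B 1/1 · (2,4)B 3/3
Row 3: (3,1)R 2/2 · (3,4)B 2/2
Row 4: (4,1)R 3/3 · (4,2)R 1/2 · (4,4)B 1/1
Row 5: (5,1)R 1/2 · (5,2)B 2/4 · (5,3)B 1/1
Row 6: (6,2)B 1/1
The smallest same-type fraction is 1/2 at (4,2), which reduces to 1/2. Any threshold above that leaves this particle unsatisfied.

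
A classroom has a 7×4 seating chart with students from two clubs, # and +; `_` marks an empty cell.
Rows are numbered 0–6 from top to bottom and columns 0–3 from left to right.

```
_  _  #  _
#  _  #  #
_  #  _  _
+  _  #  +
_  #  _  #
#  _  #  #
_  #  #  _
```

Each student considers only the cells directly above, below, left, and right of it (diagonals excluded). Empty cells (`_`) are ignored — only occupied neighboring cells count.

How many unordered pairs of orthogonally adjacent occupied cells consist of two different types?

Scan each occupied cell's neighbors to the right and below so each pair is counted once.
Row 0: #(0,2)–#(1,2)=  → 0/1 unlike.
Row 1: #(1,2)–#(1,3)=  → 0/1 unlike.
Row 3: #(3,2)–+(3,3)≠ +(3,3)–#(4,3)≠  → 2/2 unlike.
Row 4: #(4,3)–#(5,3)=  → 0/1 unlike.
Row 5: #(5,2)–#(5,3)= #(5,2)–#(6,2)=  → 0/2 unlike.
Row 6: #(6,1)–#(6,2)=  → 0/1 unlike.
Total adjacent occupied pairs: 8; unlike-type pairs: 2.

2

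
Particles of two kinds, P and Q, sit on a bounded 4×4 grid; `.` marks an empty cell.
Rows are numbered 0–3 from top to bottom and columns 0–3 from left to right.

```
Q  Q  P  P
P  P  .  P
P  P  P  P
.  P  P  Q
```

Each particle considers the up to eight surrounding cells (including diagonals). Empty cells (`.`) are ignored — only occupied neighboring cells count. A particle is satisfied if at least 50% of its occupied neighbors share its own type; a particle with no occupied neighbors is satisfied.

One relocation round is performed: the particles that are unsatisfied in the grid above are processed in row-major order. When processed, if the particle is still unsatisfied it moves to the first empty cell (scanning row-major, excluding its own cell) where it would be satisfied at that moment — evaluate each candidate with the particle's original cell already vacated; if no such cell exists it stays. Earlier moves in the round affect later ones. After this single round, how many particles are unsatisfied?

Initially unsatisfied (in order): (0,0), (0,1), (3,3).
  (0,0): no empty cell satisfies it; stays.
  (0,1): no empty cell satisfies it; stays.
  (3,3): no empty cell satisfies it; stays.
Resulting grid:
Q Q P P
P P . P
P P P P
. P P Q
Unsatisfied now: (0,0), (0,1), (3,3).

3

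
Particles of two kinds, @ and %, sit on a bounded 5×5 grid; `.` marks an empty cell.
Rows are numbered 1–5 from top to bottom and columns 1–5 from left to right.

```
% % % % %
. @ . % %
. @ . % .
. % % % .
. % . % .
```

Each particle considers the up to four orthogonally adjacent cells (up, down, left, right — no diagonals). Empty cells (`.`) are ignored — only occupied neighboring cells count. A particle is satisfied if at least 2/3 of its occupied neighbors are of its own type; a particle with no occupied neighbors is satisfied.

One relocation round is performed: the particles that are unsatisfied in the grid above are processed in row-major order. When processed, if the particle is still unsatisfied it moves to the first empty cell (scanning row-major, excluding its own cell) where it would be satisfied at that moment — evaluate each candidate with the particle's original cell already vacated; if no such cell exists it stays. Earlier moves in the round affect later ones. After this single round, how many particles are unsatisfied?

1

Initially unsatisfied (in order): (2,2), (3,2).
  (2,2) → (3,1).
  (3,2): no empty cell satisfies it; stays.
Resulting grid:
% % % % %
. . . % %
@ @ . % .
. % % % .
. % . % .
Unsatisfied now: (3,2).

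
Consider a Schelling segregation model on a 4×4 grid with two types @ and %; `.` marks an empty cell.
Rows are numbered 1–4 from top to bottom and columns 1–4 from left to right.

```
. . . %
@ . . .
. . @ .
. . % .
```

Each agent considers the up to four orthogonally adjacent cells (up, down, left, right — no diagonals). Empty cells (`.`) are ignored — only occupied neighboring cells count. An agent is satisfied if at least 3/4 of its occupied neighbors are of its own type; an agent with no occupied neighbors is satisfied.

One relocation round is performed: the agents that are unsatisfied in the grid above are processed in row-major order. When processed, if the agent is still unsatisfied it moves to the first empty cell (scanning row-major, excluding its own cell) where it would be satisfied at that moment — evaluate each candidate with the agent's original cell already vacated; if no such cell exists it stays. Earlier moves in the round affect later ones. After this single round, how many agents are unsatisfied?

0

Initially unsatisfied (in order): (3,3), (4,3).
  (3,3) → (1,1).
  (4,3): now satisfied by earlier moves; stays.
Resulting grid:
@ . . %
@ . . .
. . . .
. . % .
All satisfied now.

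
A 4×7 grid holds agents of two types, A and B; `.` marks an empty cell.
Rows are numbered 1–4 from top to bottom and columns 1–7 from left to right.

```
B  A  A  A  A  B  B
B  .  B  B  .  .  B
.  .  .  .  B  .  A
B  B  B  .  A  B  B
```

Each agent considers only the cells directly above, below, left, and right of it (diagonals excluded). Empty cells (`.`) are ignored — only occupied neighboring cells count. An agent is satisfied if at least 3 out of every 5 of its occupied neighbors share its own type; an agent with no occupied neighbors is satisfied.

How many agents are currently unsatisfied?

12

Row 1: (1,1)B 1/2 not · (1,2)A 1/2 not · (1,3)A 2/3 satisfied · (1,4)A 2/3 satisfied · (1,5)A 1/2 not · (1,6)B 1/2 not · (1,7)B 2/2 satisfied
Row 2: (2,1)B 1/1 satisfied · (2,3)B 1/2 not · (2,4)B 1/2 not · (2,7)B 1/2 not
Row 3: (3,5)B 0/1 not · (3,7)A 0/2 not
Row 4: (4,1)B 1/1 satisfied · (4,2)B 2/2 satisfied · (4,3)B 1/1 satisfied · (4,5)A 0/2 not · (4,6)B 1/2 not · (4,7)B 1/2 not
Unsatisfied: (1,1), (1,2), (1,5), (1,6), (2,3), (2,4), (2,7), (3,5), (3,7), (4,5), (4,6), (4,7) — 12 in total.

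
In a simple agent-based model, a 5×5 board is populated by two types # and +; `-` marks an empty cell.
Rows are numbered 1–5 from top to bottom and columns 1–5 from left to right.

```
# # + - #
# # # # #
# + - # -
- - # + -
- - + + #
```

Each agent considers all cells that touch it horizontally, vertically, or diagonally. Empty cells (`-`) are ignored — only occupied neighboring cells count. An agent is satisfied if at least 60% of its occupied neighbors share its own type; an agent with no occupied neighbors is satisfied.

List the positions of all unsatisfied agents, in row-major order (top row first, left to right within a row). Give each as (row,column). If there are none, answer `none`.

(1,3), (3,2), (4,3), (4,4), (5,4), (5,5)

Row 1: (1,1)# 3/3 ok · (1,2)# 4/5 ok · (1,3)+ 0/4 unhappy · (1,5)# 2/2 ok
Row 2: (2,1)# 4/5 ok · (2,2)# 5/7 ok · (2,3)# 4/6 ok · (2,4)# 4/5 ok · (2,5)# 3/3 ok
Row 3: (3,1)# 2/3 ok · (3,2)+ 0/5 unhappy · (3,4)# 4/5 ok
Row 4: (4,3)# 1/5 unhappy · (4,4)+ 2/5 unhappy
Row 5: (5,3)+ 2/3 ok · (5,4)+ 2/4 unhappy · (5,5)# 0/2 unhappy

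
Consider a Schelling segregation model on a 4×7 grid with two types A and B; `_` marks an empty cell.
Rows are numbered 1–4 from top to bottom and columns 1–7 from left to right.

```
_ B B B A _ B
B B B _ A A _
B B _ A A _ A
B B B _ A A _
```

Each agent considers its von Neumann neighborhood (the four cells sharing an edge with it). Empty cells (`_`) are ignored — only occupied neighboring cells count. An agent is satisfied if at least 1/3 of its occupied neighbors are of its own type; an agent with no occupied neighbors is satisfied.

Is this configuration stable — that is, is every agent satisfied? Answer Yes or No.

Yes

Row 1: (1,2)B 2/2 satisfied · (1,3)B 3/3 satisfied · (1,4)B 1/2 satisfied · (1,5)A 1/2 satisfied · (1,7)B 0/0 satisfied
Row 2: (2,1)B 2/2 satisfied · (2,2)B 4/4 satisfied · (2,3)B 2/2 satisfied · (2,5)A 3/3 satisfied · (2,6)A 1/1 satisfied
Row 3: (3,1)B 3/3 satisfied · (3,2)B 3/3 satisfied · (3,4)A 1/1 satisfied · (3,5)A 3/3 satisfied · (3,7)A 0/0 satisfied
Row 4: (4,1)B 2/2 satisfied · (4,2)B 3/3 satisfied · (4,3)B 1/1 satisfied · (4,5)A 2/2 satisfied · (4,6)A 1/1 satisfied
All meet the threshold, so the configuration is stable.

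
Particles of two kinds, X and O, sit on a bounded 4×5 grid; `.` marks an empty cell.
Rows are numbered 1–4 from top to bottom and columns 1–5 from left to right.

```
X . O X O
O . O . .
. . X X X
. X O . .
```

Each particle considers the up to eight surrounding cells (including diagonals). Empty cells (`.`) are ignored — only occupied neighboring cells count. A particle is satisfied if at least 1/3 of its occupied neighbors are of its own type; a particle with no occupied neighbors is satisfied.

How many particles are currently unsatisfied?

Row 1: (1,1)X 0/1 unhappy · (1,3)O 1/2 ok · (1,4)X 0/3 unhappy · (1,5)O 0/1 unhappy
Row 2: (2,1)O 0/1 unhappy · (2,3)O 1/4 unhappy
Row 3: (3,3)X 2/4 ok · (3,4)X 2/4 ok · (3,5)X 1/1 ok
Row 4: (4,2)X 1/2 ok · (4,3)O 0/3 unhappy
Unsatisfied: (1,1), (1,4), (1,5), (2,1), (2,3), (4,3) — 6 in total.

6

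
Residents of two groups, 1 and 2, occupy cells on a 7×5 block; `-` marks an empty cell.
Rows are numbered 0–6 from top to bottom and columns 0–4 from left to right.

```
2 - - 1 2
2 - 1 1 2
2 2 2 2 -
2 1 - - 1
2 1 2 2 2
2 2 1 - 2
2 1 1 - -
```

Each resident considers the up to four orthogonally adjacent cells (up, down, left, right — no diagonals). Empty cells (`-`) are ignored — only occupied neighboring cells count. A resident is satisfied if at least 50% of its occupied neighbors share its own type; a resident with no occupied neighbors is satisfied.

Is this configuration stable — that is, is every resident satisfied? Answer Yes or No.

No

(0,0)2 1/1 satisfied
(0,3)1 1/2 satisfied
(0,4)2 1/2 satisfied
(1,0)2 2/2 satisfied
(1,2)1 1/2 satisfied
(1,3)1 2/4 satisfied
(1,4)2 1/2 satisfied
(2,0)2 3/3 satisfied
(2,1)2 2/3 satisfied
(2,2)2 2/3 satisfied
(2,3)2 1/2 satisfied
(3,0)2 2/3 satisfied
(3,1)1 1/3 not
(3,4)1 0/1 not
(4,0)2 2/3 satisfied
(4,1)1 1/4 not
(4,2)2 1/3 not
(4,3)2 2/2 satisfied
(4,4)2 2/3 satisfied
(5,0)2 3/3 satisfied
(5,1)2 1/4 not
(5,2)1 1/3 not
(5,4)2 1/1 satisfied
(6,0)2 1/2 satisfied
(6,1)1 1/3 not
(6,2)1 2/2 satisfied
For instance (3,1) has only 1/3 same-type neighbors, below 1/2.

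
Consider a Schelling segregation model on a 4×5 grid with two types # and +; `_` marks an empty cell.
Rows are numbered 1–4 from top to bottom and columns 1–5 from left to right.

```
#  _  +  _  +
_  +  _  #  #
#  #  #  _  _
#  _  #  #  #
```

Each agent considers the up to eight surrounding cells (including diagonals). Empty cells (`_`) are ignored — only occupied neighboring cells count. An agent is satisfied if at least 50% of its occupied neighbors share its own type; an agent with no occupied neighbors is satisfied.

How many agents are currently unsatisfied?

Row 1: (1,1)# 0/1 unhappy · (1,3)+ 1/2 ok · (1,5)+ 0/2 unhappy
Row 2: (2,2)+ 1/5 unhappy · (2,4)# 2/4 ok · (2,5)# 1/2 ok
Row 3: (3,1)# 2/3 ok · (3,2)# 4/5 ok · (3,3)# 4/5 ok
Row 4: (4,1)# 2/2 ok · (4,3)# 3/3 ok · (4,4)# 3/3 ok · (4,5)# 1/1 ok
Unsatisfied: (1,1), (1,5), (2,2) — 3 in total.

3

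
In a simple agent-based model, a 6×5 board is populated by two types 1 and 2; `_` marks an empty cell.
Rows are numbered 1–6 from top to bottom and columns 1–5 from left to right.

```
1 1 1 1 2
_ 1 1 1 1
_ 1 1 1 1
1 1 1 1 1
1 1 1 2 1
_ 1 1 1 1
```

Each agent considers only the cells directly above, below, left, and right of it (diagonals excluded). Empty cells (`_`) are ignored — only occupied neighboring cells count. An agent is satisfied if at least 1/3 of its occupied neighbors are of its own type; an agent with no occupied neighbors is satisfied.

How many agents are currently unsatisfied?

2

(1,1)1 1/1 ✓
(1,2)1 3/3 ✓
(1,3)1 3/3 ✓
(1,4)1 2/3 ✓
(1,5)2 0/2 ✗
(2,2)1 3/3 ✓
(2,3)1 4/4 ✓
(2,4)1 4/4 ✓
(2,5)1 2/3 ✓
(3,2)1 3/3 ✓
(3,3)1 4/4 ✓
(3,4)1 4/4 ✓
(3,5)1 3/3 ✓
(4,1)1 2/2 ✓
(4,2)1 4/4 ✓
(4,3)1 4/4 ✓
(4,4)1 3/4 ✓
(4,5)1 3/3 ✓
(5,1)1 2/2 ✓
(5,2)1 4/4 ✓
(5,3)1 3/4 ✓
(5,4)2 0/4 ✗
(5,5)1 2/3 ✓
(6,2)1 2/2 ✓
(6,3)1 3/3 ✓
(6,4)1 2/3 ✓
(6,5)1 2/2 ✓
Unsatisfied: (1,5), (5,4) — 2 in total.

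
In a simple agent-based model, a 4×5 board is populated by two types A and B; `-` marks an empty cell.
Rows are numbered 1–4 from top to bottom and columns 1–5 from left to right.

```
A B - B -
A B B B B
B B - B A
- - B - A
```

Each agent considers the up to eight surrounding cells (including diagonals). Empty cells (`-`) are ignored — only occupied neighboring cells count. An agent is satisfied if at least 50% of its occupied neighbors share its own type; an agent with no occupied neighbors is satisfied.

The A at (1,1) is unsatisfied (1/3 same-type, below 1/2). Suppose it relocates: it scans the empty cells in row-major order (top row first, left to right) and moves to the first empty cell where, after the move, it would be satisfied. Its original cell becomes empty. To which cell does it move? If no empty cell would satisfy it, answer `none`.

Vacating (1,1). Empty cells in order:
  (1,3): 0/5 same-type → still unsatisfied.
  (1,5): 0/3 same-type → still unsatisfied.
  (3,3): 0/6 same-type → still unsatisfied.
  (4,1): 0/2 same-type → still unsatisfied.
  (4,2): 0/3 same-type → still unsatisfied.
  (4,4): 2/4 same-type → satisfied — stop here.

(4,4)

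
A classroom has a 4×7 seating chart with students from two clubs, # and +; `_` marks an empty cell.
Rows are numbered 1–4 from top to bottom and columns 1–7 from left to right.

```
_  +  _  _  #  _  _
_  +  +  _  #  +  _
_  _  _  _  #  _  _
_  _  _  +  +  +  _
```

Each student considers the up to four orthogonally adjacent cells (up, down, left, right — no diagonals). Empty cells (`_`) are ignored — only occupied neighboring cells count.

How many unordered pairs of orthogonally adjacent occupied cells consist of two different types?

Scan each occupied cell's neighbors to the right and below so each pair is counted once.
From row 1: 0 unlike of 2 pairs (running 0/2).
From row 2: 1 unlike of 3 pairs (running 1/5).
From row 3: 1 unlike of 1 pairs (running 2/6).
From row 4: 0 unlike of 2 pairs (running 2/8).
Total adjacent occupied pairs: 8; unlike-type pairs: 2.

2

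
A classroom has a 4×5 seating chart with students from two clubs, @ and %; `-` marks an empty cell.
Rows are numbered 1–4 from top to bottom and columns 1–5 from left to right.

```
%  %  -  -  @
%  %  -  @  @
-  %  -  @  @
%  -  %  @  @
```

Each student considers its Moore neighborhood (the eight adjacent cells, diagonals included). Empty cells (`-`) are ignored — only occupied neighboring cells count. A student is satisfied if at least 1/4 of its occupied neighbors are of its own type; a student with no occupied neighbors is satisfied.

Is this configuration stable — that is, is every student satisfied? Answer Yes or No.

(1,1)% 3/3 ok
(1,2)% 3/3 ok
(1,5)@ 2/2 ok
(2,1)% 4/4 ok
(2,2)% 4/4 ok
(2,4)@ 4/4 ok
(2,5)@ 4/4 ok
(3,2)% 4/4 ok
(3,4)@ 5/6 ok
(3,5)@ 5/5 ok
(4,1)% 1/1 ok
(4,3)% 1/3 ok
(4,4)@ 3/4 ok
(4,5)@ 3/3 ok
All meet the threshold, so the configuration is stable.

Yes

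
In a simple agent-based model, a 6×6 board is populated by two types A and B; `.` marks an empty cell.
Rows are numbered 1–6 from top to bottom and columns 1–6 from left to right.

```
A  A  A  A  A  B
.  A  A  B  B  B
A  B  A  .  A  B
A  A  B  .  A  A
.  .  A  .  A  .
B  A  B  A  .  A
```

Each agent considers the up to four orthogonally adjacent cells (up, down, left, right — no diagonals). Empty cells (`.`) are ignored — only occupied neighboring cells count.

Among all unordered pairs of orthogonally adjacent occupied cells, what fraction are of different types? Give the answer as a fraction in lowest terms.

Scan each occupied cell's neighbors to the right and below so each pair is counted once.
From row 1: 3 unlike of 10 pairs (running 3/10).
From row 2: 3 unlike of 8 pairs (running 6/18).
From row 3: 6 unlike of 8 pairs (running 12/26).
From row 4: 2 unlike of 5 pairs (running 14/31).
From row 5: 1 unlike of 1 pairs (running 15/32).
From row 6: 3 unlike of 3 pairs (running 18/35).
Total adjacent occupied pairs: 35; unlike-type pairs: 18.
18/35 is already in lowest terms.

18/35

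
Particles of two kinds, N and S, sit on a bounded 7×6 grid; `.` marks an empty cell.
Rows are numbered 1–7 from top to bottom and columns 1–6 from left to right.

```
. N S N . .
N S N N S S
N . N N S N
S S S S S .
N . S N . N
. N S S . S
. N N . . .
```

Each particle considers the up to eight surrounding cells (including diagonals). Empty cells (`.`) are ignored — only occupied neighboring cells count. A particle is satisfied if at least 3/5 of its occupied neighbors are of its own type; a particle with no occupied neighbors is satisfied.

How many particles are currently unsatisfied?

23

(1,2)N 2/4 ✗
(1,3)S 1/5 ✗
(1,4)N 2/4 ✗
(2,1)N 2/3 ✓
(2,2)S 1/6 ✗
(2,3)N 5/7 ✓
(2,4)N 4/7 ✗
(2,5)S 2/6 ✗
(2,6)S 2/3 ✓
(3,1)N 1/4 ✗
(3,3)N 3/7 ✗
(3,4)N 3/8 ✗
(3,5)S 4/7 ✗
(3,6)N 0/4 ✗
(4,1)S 1/3 ✗
(4,2)S 3/6 ✗
(4,3)S 3/6 ✗
(4,4)S 4/7 ✗
(4,5)S 2/6 ✗
(5,1)N 1/3 ✗
(5,3)S 5/7 ✓
(5,4)N 0/6 ✗
(5,6)N 0/2 ✗
(6,2)N 3/5 ✓
(6,3)S 2/6 ✗
(6,4)S 2/4 ✗
(6,6)S 0/1 ✗
(7,2)N 2/3 ✓
(7,3)N 2/4 ✗
Unsatisfied: (1,2), (1,3), (1,4), (2,2), (2,4), (2,5), (3,1), (3,3), (3,4), (3,5), (3,6), (4,1), (4,2), (4,3), (4,4), (4,5), (5,1), (5,4), (5,6), (6,3), (6,4), (6,6), (7,3) — 23 in total.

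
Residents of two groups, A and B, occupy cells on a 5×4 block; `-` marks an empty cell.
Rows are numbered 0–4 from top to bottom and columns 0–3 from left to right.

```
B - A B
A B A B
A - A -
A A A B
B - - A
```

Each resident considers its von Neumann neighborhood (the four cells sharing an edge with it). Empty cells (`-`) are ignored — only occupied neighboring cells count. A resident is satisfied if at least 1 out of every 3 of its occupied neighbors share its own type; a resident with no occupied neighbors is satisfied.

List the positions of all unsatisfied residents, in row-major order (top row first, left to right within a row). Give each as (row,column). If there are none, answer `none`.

(0,0), (1,1), (3,3), (4,0), (4,3)

Row 0: (0,0)B 0/1 unhappy · (0,2)A 1/2 ok · (0,3)B 1/2 ok
Row 1: (1,0)A 1/3 ok · (1,1)B 0/2 unhappy · (1,2)A 2/4 ok · (1,3)B 1/2 ok
Row 2: (2,0)A 2/2 ok · (2,2)A 2/2 ok
Row 3: (3,0)A 2/3 ok · (3,1)A 2/2 ok · (3,2)A 2/3 ok · (3,3)B 0/2 unhappy
Row 4: (4,0)B 0/1 unhappy · (4,3)A 0/1 unhappy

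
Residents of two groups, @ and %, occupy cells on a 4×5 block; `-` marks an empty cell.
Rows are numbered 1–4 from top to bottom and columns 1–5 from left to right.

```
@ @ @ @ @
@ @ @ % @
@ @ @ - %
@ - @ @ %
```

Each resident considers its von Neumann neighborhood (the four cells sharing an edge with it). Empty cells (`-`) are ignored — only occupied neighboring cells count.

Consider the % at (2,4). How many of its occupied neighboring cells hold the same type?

0

Occupied neighbors of (2,4): (1,4)=@, (2,3)=@, (2,5)=@.
Same type (%): 0 of 3.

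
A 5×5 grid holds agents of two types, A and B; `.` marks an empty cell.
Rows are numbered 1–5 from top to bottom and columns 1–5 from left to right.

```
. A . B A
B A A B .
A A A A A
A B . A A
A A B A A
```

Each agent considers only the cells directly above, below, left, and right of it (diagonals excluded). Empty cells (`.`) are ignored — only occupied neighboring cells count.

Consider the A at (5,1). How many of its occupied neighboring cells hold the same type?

2

Occupied neighbors of (5,1): (4,1)=A, (5,2)=A.
Same type (A): 2 of 2.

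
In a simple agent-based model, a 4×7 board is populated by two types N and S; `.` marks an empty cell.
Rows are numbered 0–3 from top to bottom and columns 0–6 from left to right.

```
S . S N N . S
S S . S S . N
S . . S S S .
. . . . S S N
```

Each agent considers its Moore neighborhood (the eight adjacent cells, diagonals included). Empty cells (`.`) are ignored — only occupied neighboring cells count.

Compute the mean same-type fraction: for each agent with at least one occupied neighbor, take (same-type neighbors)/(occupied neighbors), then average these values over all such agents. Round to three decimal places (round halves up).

Row 0: (0,0)S 2/2 · (0,2)S 2/3 · (0,3)N 1/4 · (0,4)N 1/3 · (0,6)S 0/1
Row 1: (1,0)S 3/3 · (1,1)S 4/4 · (1,3)S 4/6 · (1,4)S 4/6 · (1,6)N 0/2
Row 2: (2,0)S 2/2 · (2,3)S 4/4 · (2,4)S 6/6 · (2,5)S 4/6
Row 3: (3,4)S 4/4 · (3,5)S 3/4 · (3,6)N 0/2
Sum over 17 agents: 2/2 + 2/3 + 1/4 + 1/3 + 0/1 + 3/3 + 4/4 + 4/6 + 4/6 + 0/2 + 2/2 + 4/4 + 6/6 + 4/6 + 4/4 + 3/4 + 0/2 = 11; mean = 11 ÷ 17 = 11/17 = 0.647058… → 0.647.

0.647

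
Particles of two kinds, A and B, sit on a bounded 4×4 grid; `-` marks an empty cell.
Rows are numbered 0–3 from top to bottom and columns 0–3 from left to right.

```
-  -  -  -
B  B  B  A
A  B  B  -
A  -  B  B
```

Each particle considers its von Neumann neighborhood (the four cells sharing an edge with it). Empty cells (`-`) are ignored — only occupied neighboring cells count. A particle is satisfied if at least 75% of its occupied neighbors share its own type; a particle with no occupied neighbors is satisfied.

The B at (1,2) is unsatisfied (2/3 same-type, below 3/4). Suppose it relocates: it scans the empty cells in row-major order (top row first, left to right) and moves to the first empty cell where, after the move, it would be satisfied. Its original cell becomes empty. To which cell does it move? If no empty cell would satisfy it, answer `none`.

(0,0)

Vacating (1,2). Empty cells in order:
  (0,0): 1/1 same-type → satisfied — stop here.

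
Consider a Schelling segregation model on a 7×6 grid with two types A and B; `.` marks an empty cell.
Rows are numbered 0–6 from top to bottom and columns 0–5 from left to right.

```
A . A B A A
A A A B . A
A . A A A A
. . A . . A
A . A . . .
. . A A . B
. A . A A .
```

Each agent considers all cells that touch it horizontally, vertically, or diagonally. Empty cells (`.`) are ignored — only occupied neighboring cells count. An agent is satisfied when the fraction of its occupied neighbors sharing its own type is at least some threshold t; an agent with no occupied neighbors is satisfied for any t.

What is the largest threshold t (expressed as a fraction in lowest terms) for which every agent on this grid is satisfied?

0/1

Row 0: (0,0)A 2/2 · (0,2)A 2/4 · (0,3)B 1/4 · (0,4)A 2/4 · (0,5)A 2/2
Row 1: (1,0)A 3/3 · (1,1)A 6/6 · (1,2)A 4/6 · (1,3)B 1/7 · (1,5)A 4/4
Row 2: (2,0)A 2/2 · (2,2)A 4/5 · (2,3)A 4/5 · (2,4)A 4/5 · (2,5)A 3/3
Row 3: (3,2)A 3/3 · (3,5)A 2/2
Row 4: (4,0)A — no occupied neighbors · (4,2)A 3/3
Row 5: (5,2)A 4/4 · (5,3)A 4/4 · (5,5)B 0/1
Row 6: (6,1)A 1/1 · (6,3)A 3/3 · (6,4)A 2/3
The smallest same-type fraction is 0/1 at (5,5), which reduces to 0/1. Any threshold above that leaves this agent unsatisfied.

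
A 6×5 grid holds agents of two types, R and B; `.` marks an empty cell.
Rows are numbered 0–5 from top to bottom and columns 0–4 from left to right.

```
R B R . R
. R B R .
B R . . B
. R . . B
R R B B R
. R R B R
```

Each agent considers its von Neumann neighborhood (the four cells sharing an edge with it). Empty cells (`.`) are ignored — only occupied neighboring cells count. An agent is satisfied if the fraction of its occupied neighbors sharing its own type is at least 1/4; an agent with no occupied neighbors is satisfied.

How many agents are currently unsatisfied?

6

Row 0: (0,0)R 0/1 unhappy · (0,1)B 0/3 unhappy · (0,2)R 0/2 unhappy · (0,4)R 0/0 ok
Row 1: (1,1)R 1/3 ok · (1,2)B 0/3 unhappy · (1,3)R 0/1 unhappy
Row 2: (2,0)B 0/1 unhappy · (2,1)R 2/3 ok · (2,4)B 1/1 ok
Row 3: (3,1)R 2/2 ok · (3,4)B 1/2 ok
Row 4: (4,0)R 1/1 ok · (4,1)R 3/4 ok · (4,2)B 1/3 ok · (4,3)B 2/3 ok · (4,4)R 1/3 ok
Row 5: (5,1)R 2/2 ok · (5,2)R 1/3 ok · (5,3)B 1/3 ok · (5,4)R 1/2 ok
Unsatisfied: (0,0), (0,1), (0,2), (1,2), (1,3), (2,0) — 6 in total.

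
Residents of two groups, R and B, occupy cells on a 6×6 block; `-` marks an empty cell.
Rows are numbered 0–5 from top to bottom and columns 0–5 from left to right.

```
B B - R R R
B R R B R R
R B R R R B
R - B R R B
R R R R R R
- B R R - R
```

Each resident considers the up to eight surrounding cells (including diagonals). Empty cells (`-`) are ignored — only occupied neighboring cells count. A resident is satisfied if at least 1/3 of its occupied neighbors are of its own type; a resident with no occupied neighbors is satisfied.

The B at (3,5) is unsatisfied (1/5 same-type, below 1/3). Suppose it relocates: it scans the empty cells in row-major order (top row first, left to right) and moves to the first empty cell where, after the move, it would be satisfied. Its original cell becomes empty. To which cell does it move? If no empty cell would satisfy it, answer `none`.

(0,2)

Vacating (3,5). Empty cells in order:
  (0,2): 2/5 same-type → satisfied — stop here.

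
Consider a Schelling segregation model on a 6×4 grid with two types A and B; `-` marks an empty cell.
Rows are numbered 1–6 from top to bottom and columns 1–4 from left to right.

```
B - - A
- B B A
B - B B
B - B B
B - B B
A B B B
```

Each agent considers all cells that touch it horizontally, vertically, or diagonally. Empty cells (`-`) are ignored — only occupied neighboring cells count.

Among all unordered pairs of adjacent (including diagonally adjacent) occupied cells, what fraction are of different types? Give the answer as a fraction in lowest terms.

Scan each occupied cell's neighbors to the right and below (and the two forward diagonals) so each pair is counted once.
From row 1: 1 unlike of 3 pairs (running 1/3).
From row 2: 3 unlike of 8 pairs (running 4/11).
From row 3: 0 unlike of 6 pairs (running 4/17).
From row 4: 0 unlike of 6 pairs (running 4/23).
From row 5: 1 unlike of 8 pairs (running 5/31).
From row 6: 1 unlike of 3 pairs (running 6/34).
Total adjacent occupied pairs: 34; unlike-type pairs: 6.
6/34 reduces to 3/17.

3/17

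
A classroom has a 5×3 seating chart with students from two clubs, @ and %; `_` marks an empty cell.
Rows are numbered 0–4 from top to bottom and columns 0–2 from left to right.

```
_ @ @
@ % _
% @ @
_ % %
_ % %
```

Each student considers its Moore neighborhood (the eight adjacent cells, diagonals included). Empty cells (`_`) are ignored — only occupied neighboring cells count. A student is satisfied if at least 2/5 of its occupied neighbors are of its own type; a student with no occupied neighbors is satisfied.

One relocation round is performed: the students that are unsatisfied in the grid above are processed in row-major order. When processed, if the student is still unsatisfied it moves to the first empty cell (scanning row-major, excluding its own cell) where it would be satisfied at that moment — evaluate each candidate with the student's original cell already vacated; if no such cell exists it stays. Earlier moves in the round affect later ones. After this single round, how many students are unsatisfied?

Initially unsatisfied (in order): (1,1), (2,1), (2,2).
  (1,1) → (3,0).
  (2,1) → (0,0).
  (2,2) → (1,1).
Resulting grid:
@ @ @
@ @ _
% _ _
% % %
_ % %
All satisfied now.

0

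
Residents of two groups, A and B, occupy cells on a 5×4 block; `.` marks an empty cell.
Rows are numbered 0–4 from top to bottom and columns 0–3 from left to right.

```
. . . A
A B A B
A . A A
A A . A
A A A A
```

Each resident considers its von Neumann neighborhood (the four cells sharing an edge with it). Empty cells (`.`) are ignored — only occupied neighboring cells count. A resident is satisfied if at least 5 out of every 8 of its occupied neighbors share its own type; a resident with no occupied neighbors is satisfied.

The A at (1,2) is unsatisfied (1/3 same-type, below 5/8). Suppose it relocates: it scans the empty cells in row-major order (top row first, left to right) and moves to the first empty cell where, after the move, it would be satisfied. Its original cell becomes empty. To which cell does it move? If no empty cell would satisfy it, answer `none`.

(0,0)

Vacating (1,2). Empty cells in order:
  (0,0): 1/1 same-type → satisfied — stop here.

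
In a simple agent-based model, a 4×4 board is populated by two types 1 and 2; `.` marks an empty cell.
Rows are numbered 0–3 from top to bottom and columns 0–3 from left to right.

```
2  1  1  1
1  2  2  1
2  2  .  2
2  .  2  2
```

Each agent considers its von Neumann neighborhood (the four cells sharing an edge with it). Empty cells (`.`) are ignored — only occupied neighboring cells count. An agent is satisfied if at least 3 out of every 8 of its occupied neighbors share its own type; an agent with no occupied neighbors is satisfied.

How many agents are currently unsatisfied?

5

(0,0)2 0/2 not
(0,1)1 1/3 not
(0,2)1 2/3 satisfied
(0,3)1 2/2 satisfied
(1,0)1 0/3 not
(1,1)2 2/4 satisfied
(1,2)2 1/3 not
(1,3)1 1/3 not
(2,0)2 2/3 satisfied
(2,1)2 2/2 satisfied
(2,3)2 1/2 satisfied
(3,0)2 1/1 satisfied
(3,2)2 1/1 satisfied
(3,3)2 2/2 satisfied
Unsatisfied: (0,0), (0,1), (1,0), (1,2), (1,3) — 5 in total.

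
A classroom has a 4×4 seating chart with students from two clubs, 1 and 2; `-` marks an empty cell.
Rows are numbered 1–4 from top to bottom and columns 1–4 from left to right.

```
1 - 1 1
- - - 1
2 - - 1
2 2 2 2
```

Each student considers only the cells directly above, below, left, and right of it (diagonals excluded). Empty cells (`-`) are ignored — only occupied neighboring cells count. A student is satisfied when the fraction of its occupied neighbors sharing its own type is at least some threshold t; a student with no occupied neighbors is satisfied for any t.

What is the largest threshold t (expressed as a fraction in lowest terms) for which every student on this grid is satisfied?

1/2

(1,1)1 — no occupied neighbors
(1,3)1 1/1
(1,4)1 2/2
(2,4)1 2/2
(3,1)2 1/1
(3,4)1 1/2
(4,1)2 2/2
(4,2)2 2/2
(4,3)2 2/2
(4,4)2 1/2
The smallest same-type fraction is 1/2 at (3,4), which reduces to 1/2. Any threshold above that leaves this student unsatisfied.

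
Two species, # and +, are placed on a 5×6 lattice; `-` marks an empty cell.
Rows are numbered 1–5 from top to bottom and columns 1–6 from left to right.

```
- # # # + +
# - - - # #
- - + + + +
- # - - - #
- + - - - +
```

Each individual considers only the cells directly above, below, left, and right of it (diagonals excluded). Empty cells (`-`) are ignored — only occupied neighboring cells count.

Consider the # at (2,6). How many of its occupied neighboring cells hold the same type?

1

Occupied neighbors of (2,6): (1,6)=+, (3,6)=+, (2,5)=#.
Same type (#): 1 of 3.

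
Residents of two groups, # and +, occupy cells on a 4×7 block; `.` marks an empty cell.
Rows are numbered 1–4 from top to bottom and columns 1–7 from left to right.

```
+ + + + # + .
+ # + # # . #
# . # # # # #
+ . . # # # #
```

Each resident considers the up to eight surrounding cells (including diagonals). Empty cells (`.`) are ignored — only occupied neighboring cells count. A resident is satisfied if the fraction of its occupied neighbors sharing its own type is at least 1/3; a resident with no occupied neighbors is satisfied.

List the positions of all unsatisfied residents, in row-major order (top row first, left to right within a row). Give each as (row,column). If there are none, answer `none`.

(1,6), (2,2), (4,1)

(1,1)+ 2/3 ✓
(1,2)+ 4/5 ✓
(1,3)+ 3/5 ✓
(1,4)+ 2/5 ✓
(1,5)# 2/4 ✓
(1,6)+ 0/3 ✗
(2,1)+ 2/4 ✓
(2,2)# 2/7 ✗
(2,3)+ 3/7 ✓
(2,4)# 5/8 ✓
(2,5)# 5/7 ✓
(2,7)# 2/3 ✓
(3,1)# 1/3 ✓
(3,3)# 4/5 ✓
(3,4)# 6/7 ✓
(3,5)# 7/7 ✓
(3,6)# 7/7 ✓
(3,7)# 4/4 ✓
(4,1)+ 0/1 ✗
(4,4)# 4/4 ✓
(4,5)# 5/5 ✓
(4,6)# 5/5 ✓
(4,7)# 3/3 ✓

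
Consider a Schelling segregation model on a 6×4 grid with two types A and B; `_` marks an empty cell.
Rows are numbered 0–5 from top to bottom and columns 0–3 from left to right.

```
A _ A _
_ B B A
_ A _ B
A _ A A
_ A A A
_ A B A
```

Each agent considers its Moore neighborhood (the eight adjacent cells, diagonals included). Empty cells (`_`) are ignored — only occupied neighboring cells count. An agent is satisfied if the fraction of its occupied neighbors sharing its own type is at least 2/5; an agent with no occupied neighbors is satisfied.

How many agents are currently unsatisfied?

Row 0: (0,0)A 0/1 not · (0,2)A 1/3 not
Row 1: (1,1)B 1/4 not · (1,2)B 2/5 satisfied · (1,3)A 1/3 not
Row 2: (2,1)A 2/4 satisfied · (2,3)B 1/4 not
Row 3: (3,0)A 2/2 satisfied · (3,2)A 5/6 satisfied · (3,3)A 3/4 satisfied
Row 4: (4,1)A 4/5 satisfied · (4,2)A 6/7 satisfied · (4,3)A 4/5 satisfied
Row 5: (5,1)A 2/3 satisfied · (5,2)B 0/5 not · (5,3)A 2/3 satisfied
Unsatisfied: (0,0), (0,2), (1,1), (1,3), (2,3), (5,2) — 6 in total.

6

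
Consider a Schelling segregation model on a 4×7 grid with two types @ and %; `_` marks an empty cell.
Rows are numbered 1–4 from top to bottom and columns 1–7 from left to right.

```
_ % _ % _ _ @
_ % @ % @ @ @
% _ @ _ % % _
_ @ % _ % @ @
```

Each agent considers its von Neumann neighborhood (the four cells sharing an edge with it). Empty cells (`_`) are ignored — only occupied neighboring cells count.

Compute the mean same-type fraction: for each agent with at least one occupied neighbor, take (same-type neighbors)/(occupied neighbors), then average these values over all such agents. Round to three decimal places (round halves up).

(1,2)% 1/1
(1,4)% 1/1
(1,7)@ 1/1
(2,2)% 1/2
(2,3)@ 1/3
(2,4)% 1/3
(2,5)@ 1/3
(2,6)@ 2/3
(2,7)@ 2/2
(3,1)% — no occupied neighbors
(3,3)@ 1/2
(3,5)% 2/3
(3,6)% 1/3
(4,2)@ 0/1
(4,3)% 0/2
(4,5)% 1/2
(4,6)@ 1/3
(4,7)@ 1/1
Sum over 17 agents: 1/1 + 1/1 + 1/1 + 1/2 + 1/3 + 1/3 + 1/3 + 2/3 + 2/2 + 1/2 + 2/3 + 1/3 + 0/1 + 0/2 + 1/2 + 1/3 + 1/1 = 19/2; mean = 19/2 ÷ 17 = 19/34 = 0.558823… → 0.559.

0.559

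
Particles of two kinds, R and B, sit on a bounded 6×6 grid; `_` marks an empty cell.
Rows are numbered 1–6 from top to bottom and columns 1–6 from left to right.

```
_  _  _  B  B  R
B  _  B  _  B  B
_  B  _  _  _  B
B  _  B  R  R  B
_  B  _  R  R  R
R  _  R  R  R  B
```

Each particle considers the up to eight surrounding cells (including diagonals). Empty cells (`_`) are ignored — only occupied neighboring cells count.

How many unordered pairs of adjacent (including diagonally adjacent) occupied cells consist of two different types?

Scan each occupied cell's neighbors to the right and below (and the two forward diagonals) so each pair is counted once.
From row 1: 3 unlike of 8 pairs (running 3/8).
From row 2: 0 unlike of 5 pairs (running 3/13).
From row 3: 1 unlike of 4 pairs (running 4/17).
From row 4: 5 unlike of 13 pairs (running 9/30).
From row 5: 4 unlike of 12 pairs (running 13/42).
From row 6: 1 unlike of 3 pairs (running 14/45).
Total adjacent occupied pairs: 45; unlike-type pairs: 14.

14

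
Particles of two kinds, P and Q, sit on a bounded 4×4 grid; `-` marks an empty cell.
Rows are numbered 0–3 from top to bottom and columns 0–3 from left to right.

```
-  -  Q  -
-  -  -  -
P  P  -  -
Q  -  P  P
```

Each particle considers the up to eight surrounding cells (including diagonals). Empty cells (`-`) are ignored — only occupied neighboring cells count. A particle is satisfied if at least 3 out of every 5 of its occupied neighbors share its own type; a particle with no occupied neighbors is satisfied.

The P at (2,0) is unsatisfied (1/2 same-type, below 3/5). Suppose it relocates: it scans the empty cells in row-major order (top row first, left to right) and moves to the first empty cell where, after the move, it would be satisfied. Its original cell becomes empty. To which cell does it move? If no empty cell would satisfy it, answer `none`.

(0,0)

Vacating (2,0). Empty cells in order:
  (0,0): 0/0 same-type → satisfied — stop here.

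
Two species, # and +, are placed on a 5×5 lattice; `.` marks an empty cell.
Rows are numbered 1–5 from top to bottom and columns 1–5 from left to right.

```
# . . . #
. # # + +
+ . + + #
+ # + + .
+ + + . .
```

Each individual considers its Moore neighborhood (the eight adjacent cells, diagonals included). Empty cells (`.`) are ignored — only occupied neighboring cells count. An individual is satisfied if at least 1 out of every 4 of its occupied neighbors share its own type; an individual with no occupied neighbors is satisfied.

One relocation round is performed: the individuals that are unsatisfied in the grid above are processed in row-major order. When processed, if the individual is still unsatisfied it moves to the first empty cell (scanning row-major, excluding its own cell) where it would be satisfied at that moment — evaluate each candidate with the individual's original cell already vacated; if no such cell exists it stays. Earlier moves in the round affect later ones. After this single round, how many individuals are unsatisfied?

0

Initially unsatisfied (in order): (1,5), (3,5), (4,2).
  (1,5) → (1,2).
  (3,5) → (1,3).
  (4,2) → (1,4).
Resulting grid:
# # # # .
. # # + +
+ . + + .
+ . + + .
+ + + . .
All satisfied now.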